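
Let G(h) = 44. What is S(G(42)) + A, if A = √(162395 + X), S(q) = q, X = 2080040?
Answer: 44 + √2242435 ≈ 1541.5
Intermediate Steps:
A = √2242435 (A = √(162395 + 2080040) = √2242435 ≈ 1497.5)
S(G(42)) + A = 44 + √2242435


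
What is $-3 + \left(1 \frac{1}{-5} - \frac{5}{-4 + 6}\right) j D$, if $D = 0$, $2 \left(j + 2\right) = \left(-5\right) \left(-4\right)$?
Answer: $-3$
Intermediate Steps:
$j = 8$ ($j = -2 + \frac{\left(-5\right) \left(-4\right)}{2} = -2 + \frac{1}{2} \cdot 20 = -2 + 10 = 8$)
$-3 + \left(1 \frac{1}{-5} - \frac{5}{-4 + 6}\right) j D = -3 + \left(1 \frac{1}{-5} - \frac{5}{-4 + 6}\right) 8 \cdot 0 = -3 + \left(1 \left(- \frac{1}{5}\right) - \frac{5}{2}\right) 8 \cdot 0 = -3 + \left(- \frac{1}{5} - \frac{5}{2}\right) 8 \cdot 0 = -3 + \left(- \frac{27}{10}\right) 8 \cdot 0 = -3 - 0 = -3 + 0 = -3$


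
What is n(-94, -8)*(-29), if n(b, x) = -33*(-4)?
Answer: -3828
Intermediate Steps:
n(b, x) = 132
n(-94, -8)*(-29) = 132*(-29) = -3828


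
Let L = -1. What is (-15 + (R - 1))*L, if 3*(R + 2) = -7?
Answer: 61/3 ≈ 20.333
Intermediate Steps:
R = -13/3 (R = -2 + (⅓)*(-7) = -2 - 7/3 = -13/3 ≈ -4.3333)
(-15 + (R - 1))*L = (-15 + (-13/3 - 1))*(-1) = (-15 - 16/3)*(-1) = -61/3*(-1) = 61/3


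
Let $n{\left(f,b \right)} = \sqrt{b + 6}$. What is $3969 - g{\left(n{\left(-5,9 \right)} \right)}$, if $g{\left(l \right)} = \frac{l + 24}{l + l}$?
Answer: $\frac{7937}{2} - \frac{4 \sqrt{15}}{5} \approx 3965.4$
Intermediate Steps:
$n{\left(f,b \right)} = \sqrt{6 + b}$
$g{\left(l \right)} = \frac{24 + l}{2 l}$
$3969 - g{\left(n{\left(-5,9 \right)} \right)} = 3969 - \frac{24 + \sqrt{6 + 9}}{2 \sqrt{6 + 9}} = 3969 - \frac{24 + \sqrt{15}}{2 \sqrt{15}} = 3969 - \frac{\frac{\sqrt{15}}{15} \left(24 + \sqrt{15}\right)}{2} = 3969 - \frac{\sqrt{15} \left(24 + \sqrt{15}\right)}{30}$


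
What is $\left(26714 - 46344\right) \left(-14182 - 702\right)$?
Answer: $292172920$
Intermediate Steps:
$\left(26714 - 46344\right) \left(-14182 - 702\right) = \left(-19630\right) \left(-14884\right) = 292172920$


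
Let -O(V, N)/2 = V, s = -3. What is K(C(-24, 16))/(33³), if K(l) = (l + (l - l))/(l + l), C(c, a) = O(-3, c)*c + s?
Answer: 1/71874 ≈ 1.3913e-5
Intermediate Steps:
O(V, N) = -2*V
C(c, a) = -3 + 6*c (C(c, a) = (-2*(-3))*c - 3 = 6*c - 3 = -3 + 6*c)
K(l) = ½ (K(l) = (l + 0)/((2*l)) = l*(1/(2*l)) = ½)
K(C(-24, 16))/(33³) = 1/(2*(33³)) = (½)/35937 = (½)*(1/35937) = 1/71874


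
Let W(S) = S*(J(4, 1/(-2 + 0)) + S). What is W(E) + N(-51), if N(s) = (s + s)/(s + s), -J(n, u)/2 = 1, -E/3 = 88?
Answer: 70225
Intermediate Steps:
E = -264 (E = -3*88 = -264)
J(n, u) = -2 (J(n, u) = -2*1 = -2)
W(S) = S*(-2 + S)
N(s) = 1 (N(s) = (2*s)/((2*s)) = (2*s)*(1/(2*s)) = 1)
W(E) + N(-51) = -264*(-2 - 264) + 1 = -264*(-266) + 1 = 70224 + 1 = 70225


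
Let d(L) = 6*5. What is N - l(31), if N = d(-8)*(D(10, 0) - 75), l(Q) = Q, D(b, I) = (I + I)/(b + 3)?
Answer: -2281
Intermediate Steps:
D(b, I) = 2*I/(3 + b) (D(b, I) = (2*I)/(3 + b) = 2*I/(3 + b))
d(L) = 30
N = -2250 (N = 30*(2*0/(3 + 10) - 75) = 30*(2*0/13 - 75) = 30*(2*0*(1/13) - 75) = 30*(0 - 75) = 30*(-75) = -2250)
N - l(31) = -2250 - 1*31 = -2250 - 31 = -2281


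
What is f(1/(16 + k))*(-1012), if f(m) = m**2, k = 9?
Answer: -1012/625 ≈ -1.6192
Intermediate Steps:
f(1/(16 + k))*(-1012) = (1/(16 + 9))**2*(-1012) = (1/25)**2*(-1012) = (1/625)*(-1012) = -1012/625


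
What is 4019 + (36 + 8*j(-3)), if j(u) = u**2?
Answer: 4127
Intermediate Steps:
4019 + (36 + 8*j(-3)) = 4019 + (36 + 8*(-3)**2) = 4019 + (36 + 8*9) = 4019 + (36 + 72) = 4019 + 108 = 4127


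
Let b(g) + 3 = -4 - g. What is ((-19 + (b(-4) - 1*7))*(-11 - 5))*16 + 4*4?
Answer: 7440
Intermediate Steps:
b(g) = -7 - g (b(g) = -3 + (-4 - g) = -7 - g)
((-19 + (b(-4) - 1*7))*(-11 - 5))*16 + 4*4 = ((-19 + ((-7 - 1*(-4)) - 1*7))*(-11 - 5))*16 + 4*4 = ((-19 + ((-7 + 4) - 7))*(-16))*16 + 16 = ((-19 + (-3 - 7))*(-16))*16 + 16 = ((-19 - 10)*(-16))*16 + 16 = -29*(-16)*16 + 16 = 464*16 + 16 = 7424 + 16 = 7440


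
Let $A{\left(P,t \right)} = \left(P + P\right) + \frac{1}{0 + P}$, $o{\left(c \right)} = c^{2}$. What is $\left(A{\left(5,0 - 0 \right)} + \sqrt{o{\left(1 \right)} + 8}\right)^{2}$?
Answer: $\frac{4356}{25} \approx 174.24$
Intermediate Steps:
$A{\left(P,t \right)} = \frac{1}{P} + 2 P$ ($A{\left(P,t \right)} = 2 P + \frac{1}{P} = \frac{1}{P} + 2 P$)
$\left(A{\left(5,0 - 0 \right)} + \sqrt{o{\left(1 \right)} + 8}\right)^{2} = \left(\left(\frac{1}{5} + 2 \cdot 5\right) + \sqrt{1^{2} + 8}\right)^{2} = \left(\left(\frac{1}{5} + 10\right) + \sqrt{1 + 8}\right)^{2} = \left(\frac{51}{5} + \sqrt{9}\right)^{2} = \left(\frac{51}{5} + 3\right)^{2} = \left(\frac{66}{5}\right)^{2} = \frac{4356}{25}$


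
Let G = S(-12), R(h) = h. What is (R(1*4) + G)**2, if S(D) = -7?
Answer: 9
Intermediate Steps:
G = -7
(R(1*4) + G)**2 = (1*4 - 7)**2 = (4 - 7)**2 = (-3)**2 = 9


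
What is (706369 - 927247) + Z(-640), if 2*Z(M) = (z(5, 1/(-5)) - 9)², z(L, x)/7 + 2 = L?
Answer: -220806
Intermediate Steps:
z(L, x) = -14 + 7*L
Z(M) = 72 (Z(M) = ((-14 + 7*5) - 9)²/2 = ((-14 + 35) - 9)²/2 = (21 - 9)²/2 = (½)*12² = (½)*144 = 72)
(706369 - 927247) + Z(-640) = (706369 - 927247) + 72 = -220878 + 72 = -220806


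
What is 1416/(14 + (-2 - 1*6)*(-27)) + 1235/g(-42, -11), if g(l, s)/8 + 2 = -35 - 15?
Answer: 11731/3680 ≈ 3.1878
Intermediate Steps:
g(l, s) = -416 (g(l, s) = -16 + 8*(-35 - 15) = -16 + 8*(-50) = -16 - 400 = -416)
1416/(14 + (-2 - 1*6)*(-27)) + 1235/g(-42, -11) = 1416/(14 + (-2 - 1*6)*(-27)) + 1235/(-416) = 1416/(14 + (-2 - 6)*(-27)) + 1235*(-1/416) = 1416/(14 - 8*(-27)) - 95/32 = 1416/(14 + 216) - 95/32 = 1416/230 - 95/32 = 1416*(1/230) - 95/32 = 708/115 - 95/32 = 11731/3680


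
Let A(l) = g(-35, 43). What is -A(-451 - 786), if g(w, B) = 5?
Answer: -5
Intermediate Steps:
A(l) = 5
-A(-451 - 786) = -1*5 = -5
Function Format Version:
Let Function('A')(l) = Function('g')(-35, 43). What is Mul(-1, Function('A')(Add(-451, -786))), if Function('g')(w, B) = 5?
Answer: -5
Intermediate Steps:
Function('A')(l) = 5
Mul(-1, Function('A')(Add(-451, -786))) = Mul(-1, 5) = -5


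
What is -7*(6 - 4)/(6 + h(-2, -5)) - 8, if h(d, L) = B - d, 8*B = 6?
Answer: -48/5 ≈ -9.6000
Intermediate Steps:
B = ¾ (B = (⅛)*6 = ¾ ≈ 0.75000)
h(d, L) = ¾ - d
-7*(6 - 4)/(6 + h(-2, -5)) - 8 = -7*(6 - 4)/(6 + (¾ - 1*(-2))) - 8 = -14/(6 + (¾ + 2)) - 8 = -14/(6 + 11/4) - 8 = -14/35/4 - 8 = -14*4/35 - 8 = -7*8/35 - 8 = -8/5 - 8 = -48/5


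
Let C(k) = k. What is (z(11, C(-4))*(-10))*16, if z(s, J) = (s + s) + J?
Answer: -2880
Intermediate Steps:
z(s, J) = J + 2*s (z(s, J) = 2*s + J = J + 2*s)
(z(11, C(-4))*(-10))*16 = ((-4 + 2*11)*(-10))*16 = ((-4 + 22)*(-10))*16 = (18*(-10))*16 = -180*16 = -2880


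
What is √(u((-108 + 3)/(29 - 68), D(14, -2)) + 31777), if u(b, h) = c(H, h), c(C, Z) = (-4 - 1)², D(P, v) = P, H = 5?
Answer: √31802 ≈ 178.33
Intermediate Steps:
c(C, Z) = 25 (c(C, Z) = (-5)² = 25)
u(b, h) = 25
√(u((-108 + 3)/(29 - 68), D(14, -2)) + 31777) = √(25 + 31777) = √31802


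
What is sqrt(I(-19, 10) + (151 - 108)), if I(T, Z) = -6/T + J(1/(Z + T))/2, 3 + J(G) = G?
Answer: sqrt(135679)/57 ≈ 6.4622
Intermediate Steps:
J(G) = -3 + G
I(T, Z) = -3/2 + 1/(2*(T + Z)) - 6/T (I(T, Z) = -6/T + (-3 + 1/(Z + T))/2 = -6/T + (-3 + 1/(T + Z))*(1/2) = -6/T + (-3/2 + 1/(2*(T + Z))) = -3/2 + 1/(2*(T + Z)) - 6/T)
sqrt(I(-19, 10) + (151 - 108)) = sqrt((-3/2 + 1/(2*(-19 + 10)) - 6/(-19)) + (151 - 108)) = sqrt((-3/2 + (1/2)/(-9) - 6*(-1/19)) + 43) = sqrt((-3/2 + (1/2)*(-1/9) + 6/19) + 43) = sqrt((-3/2 - 1/18 + 6/19) + 43) = sqrt(-212/171 + 43) = sqrt(7141/171) = sqrt(135679)/57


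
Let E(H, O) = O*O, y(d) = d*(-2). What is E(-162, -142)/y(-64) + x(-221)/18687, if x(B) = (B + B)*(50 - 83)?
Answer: 31555973/199328 ≈ 158.31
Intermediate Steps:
y(d) = -2*d
E(H, O) = O²
x(B) = -66*B (x(B) = (2*B)*(-33) = -66*B)
E(-162, -142)/y(-64) + x(-221)/18687 = (-142)²/((-2*(-64))) - 66*(-221)/18687 = 20164/128 + 14586*(1/18687) = 20164*(1/128) + 4862/6229 = 5041/32 + 4862/6229 = 31555973/199328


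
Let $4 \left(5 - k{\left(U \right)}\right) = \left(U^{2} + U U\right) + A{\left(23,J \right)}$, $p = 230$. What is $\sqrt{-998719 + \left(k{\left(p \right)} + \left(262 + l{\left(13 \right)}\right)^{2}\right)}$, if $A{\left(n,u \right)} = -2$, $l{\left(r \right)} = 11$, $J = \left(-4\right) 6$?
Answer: $\frac{i \sqrt{3802538}}{2} \approx 975.0 i$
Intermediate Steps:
$J = -24$
$k{\left(U \right)} = \frac{11}{2} - \frac{U^{2}}{2}$ ($k{\left(U \right)} = 5 - \frac{\left(U^{2} + U U\right) - 2}{4} = 5 - \frac{\left(U^{2} + U^{2}\right) - 2}{4} = 5 - \frac{2 U^{2} - 2}{4} = 5 - \frac{-2 + 2 U^{2}}{4} = 5 - \left(- \frac{1}{2} + \frac{U^{2}}{2}\right) = \frac{11}{2} - \frac{U^{2}}{2}$)
$\sqrt{-998719 + \left(k{\left(p \right)} + \left(262 + l{\left(13 \right)}\right)^{2}\right)} = \sqrt{-998719 + \left(\left(\frac{11}{2} - \frac{230^{2}}{2}\right) + \left(262 + 11\right)^{2}\right)} = \sqrt{-998719 + \left(\left(\frac{11}{2} - 26450\right) + 273^{2}\right)} = \sqrt{-998719 + \left(\left(\frac{11}{2} - 26450\right) + 74529\right)} = \sqrt{-998719 + \left(- \frac{52889}{2} + 74529\right)} = \sqrt{-998719 + \frac{96169}{2}} = \sqrt{- \frac{1901269}{2}} = \frac{i \sqrt{3802538}}{2}$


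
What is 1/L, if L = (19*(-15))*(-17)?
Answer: 1/4845 ≈ 0.00020640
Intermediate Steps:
L = 4845 (L = -285*(-17) = 4845)
1/L = 1/4845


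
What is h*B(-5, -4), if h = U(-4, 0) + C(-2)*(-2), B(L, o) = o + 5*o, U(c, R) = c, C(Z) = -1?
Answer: 48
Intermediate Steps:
B(L, o) = 6*o
h = -2 (h = -4 - 1*(-2) = -4 + 2 = -2)
h*B(-5, -4) = -12*(-4) = -2*(-24) = 48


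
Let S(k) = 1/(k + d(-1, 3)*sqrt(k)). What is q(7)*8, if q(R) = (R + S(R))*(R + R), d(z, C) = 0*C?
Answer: 800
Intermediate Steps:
d(z, C) = 0
S(k) = 1/k (S(k) = 1/(k + 0*sqrt(k)) = 1/(k + 0) = 1/k)
q(R) = 2*R*(R + 1/R) (q(R) = (R + 1/R)*(R + R) = (R + 1/R)*(2*R) = 2*R*(R + 1/R))
q(7)*8 = (2 + 2*7**2)*8 = (2 + 2*49)*8 = (2 + 98)*8 = 100*8 = 800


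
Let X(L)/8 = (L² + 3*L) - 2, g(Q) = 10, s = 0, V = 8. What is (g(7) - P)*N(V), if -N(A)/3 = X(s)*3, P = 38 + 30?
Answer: -8352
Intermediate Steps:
P = 68
X(L) = -16 + 8*L² + 24*L (X(L) = 8*((L² + 3*L) - 2) = 8*(-2 + L² + 3*L) = -16 + 8*L² + 24*L)
N(A) = 144 (N(A) = -3*(-16 + 8*0² + 24*0)*3 = -3*(-16 + 8*0 + 0)*3 = -3*(-16 + 0 + 0)*3 = -(-48)*3 = -3*(-48) = 144)
(g(7) - P)*N(V) = (10 - 1*68)*144 = (10 - 68)*144 = -58*144 = -8352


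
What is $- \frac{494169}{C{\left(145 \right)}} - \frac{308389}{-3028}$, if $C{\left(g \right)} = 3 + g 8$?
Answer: $- \frac{1137687325}{3521564} \approx -323.06$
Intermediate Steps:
$C{\left(g \right)} = 3 + 8 g$
$- \frac{494169}{C{\left(145 \right)}} - \frac{308389}{-3028} = - \frac{494169}{3 + 8 \cdot 145} - \frac{308389}{-3028} = - \frac{494169}{3 + 1160} - - \frac{308389}{3028} = - \frac{494169}{1163} + \frac{308389}{3028} = - \frac{1137687325}{3521564}$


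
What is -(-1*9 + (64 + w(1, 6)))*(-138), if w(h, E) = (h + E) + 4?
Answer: 9108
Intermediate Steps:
w(h, E) = 4 + E + h (w(h, E) = (E + h) + 4 = 4 + E + h)
-(-1*9 + (64 + w(1, 6)))*(-138) = -(-1*9 + (64 + (4 + 6 + 1)))*(-138) = -(-9 + (64 + 11))*(-138) = -(-9 + 75)*(-138) = -66*(-138) = -1*(-9108) = 9108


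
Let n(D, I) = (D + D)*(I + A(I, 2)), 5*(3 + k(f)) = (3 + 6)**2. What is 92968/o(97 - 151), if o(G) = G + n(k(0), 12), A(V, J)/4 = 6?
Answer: 232420/2241 ≈ 103.71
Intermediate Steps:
A(V, J) = 24 (A(V, J) = 4*6 = 24)
k(f) = 66/5 (k(f) = -3 + (3 + 6)**2/5 = -3 + (1/5)*9**2 = -3 + (1/5)*81 = -3 + 81/5 = 66/5)
n(D, I) = 2*D*(24 + I) (n(D, I) = (D + D)*(I + 24) = (2*D)*(24 + I) = 2*D*(24 + I))
o(G) = 4752/5 + G (o(G) = G + 2*(66/5)*(24 + 12) = G + 2*(66/5)*36 = G + 4752/5 = 4752/5 + G)
92968/o(97 - 151) = 92968/(4752/5 + (97 - 151)) = 92968/(4752/5 - 54) = 92968/(4482/5) = 92968*(5/4482) = 232420/2241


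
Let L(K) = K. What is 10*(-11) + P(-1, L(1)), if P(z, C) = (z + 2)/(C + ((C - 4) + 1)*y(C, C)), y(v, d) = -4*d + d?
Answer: -769/7 ≈ -109.86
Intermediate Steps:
y(v, d) = -3*d
P(z, C) = (2 + z)/(C - 3*C*(-3 + C)) (P(z, C) = (z + 2)/(C + ((C - 4) + 1)*(-3*C)) = (2 + z)/(C + ((-4 + C) + 1)*(-3*C)) = (2 + z)/(C + (-3 + C)*(-3*C)) = (2 + z)/(C - 3*C*(-3 + C)))
10*(-11) + P(-1, L(1)) = 10*(-11) + (2 - 1)/(1*(10 - 3*1)) = -110 + 1*1/(10 - 3) = -110 + 1*1/7 = -110 + 1*(1/7)*1 = -110 + 1/7 = -769/7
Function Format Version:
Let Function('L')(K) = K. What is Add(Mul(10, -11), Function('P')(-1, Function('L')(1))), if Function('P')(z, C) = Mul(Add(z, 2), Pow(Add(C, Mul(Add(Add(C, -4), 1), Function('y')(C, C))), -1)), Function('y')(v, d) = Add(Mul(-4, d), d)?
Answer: Rational(-769, 7) ≈ -109.86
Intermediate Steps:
Function('y')(v, d) = Mul(-3, d)
Function('P')(z, C) = Mul(Pow(Add(C, Mul(-3, C, Add(-3, C))), -1), Add(2, z)) (Function('P')(z, C) = Mul(Add(z, 2), Pow(Add(C, Mul(Add(Add(C, -4), 1), Mul(-3, C))), -1)) = Mul(Add(2, z), Pow(Add(C, Mul(Add(Add(-4, C), 1), Mul(-3, C))), -1)) = Mul(Add(2, z), Pow(Add(C, Mul(Add(-3, C), Mul(-3, C))), -1)) = Mul(Add(2, z), Pow(Add(C, Mul(-3, C, Add(-3, C))), -1)) = Mul(Pow(Add(C, Mul(-3, C, Add(-3, C))), -1), Add(2, z)))
Add(Mul(10, -11), Function('P')(-1, Function('L')(1))) = Add(Mul(10, -11), Mul(Pow(1, -1), Pow(Add(10, Mul(-3, 1)), -1), Add(2, -1))) = Add(-110, Mul(1, Pow(Add(10, -3), -1), 1)) = Add(-110, Mul(1, Pow(7, -1), 1)) = Add(-110, Mul(1, Rational(1, 7), 1)) = Add(-110, Rational(1, 7)) = Rational(-769, 7)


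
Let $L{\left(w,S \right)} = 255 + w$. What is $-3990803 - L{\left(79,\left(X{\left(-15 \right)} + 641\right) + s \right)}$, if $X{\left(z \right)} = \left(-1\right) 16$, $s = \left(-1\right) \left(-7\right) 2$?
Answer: $-3991137$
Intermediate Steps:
$s = 14$ ($s = 7 \cdot 2 = 14$)
$X{\left(z \right)} = -16$
$-3990803 - L{\left(79,\left(X{\left(-15 \right)} + 641\right) + s \right)} = -3990803 - \left(255 + 79\right) = -3990803 - 334 = -3991137$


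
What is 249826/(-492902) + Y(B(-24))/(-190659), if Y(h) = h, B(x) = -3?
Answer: -7938349438/15662700403 ≈ -0.50683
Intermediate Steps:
249826/(-492902) + Y(B(-24))/(-190659) = 249826/(-492902) - 3/(-190659) = 249826*(-1/492902) - 3*(-1/190659) = -124913/246451 + 1/63553 = -7938349438/15662700403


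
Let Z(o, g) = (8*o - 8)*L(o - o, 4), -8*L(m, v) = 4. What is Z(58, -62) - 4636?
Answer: -4864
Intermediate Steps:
L(m, v) = -½ (L(m, v) = -⅛*4 = -½)
Z(o, g) = 4 - 4*o (Z(o, g) = (8*o - 8)*(-½) = (-8 + 8*o)*(-½) = 4 - 4*o)
Z(58, -62) - 4636 = (4 - 4*58) - 4636 = (4 - 232) - 4636 = -228 - 4636 = -4864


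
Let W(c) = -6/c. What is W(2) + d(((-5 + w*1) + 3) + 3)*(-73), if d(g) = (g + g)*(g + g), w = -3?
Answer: -1171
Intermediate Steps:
d(g) = 4*g² (d(g) = (2*g)*(2*g) = 4*g²)
W(2) + d(((-5 + w*1) + 3) + 3)*(-73) = -6/2 + (4*(((-5 - 3*1) + 3) + 3)²)*(-73) = -6*½ + (4*(((-5 - 3) + 3) + 3)²)*(-73) = -3 + (4*((-8 + 3) + 3)²)*(-73) = -3 + (4*(-5 + 3)²)*(-73) = -3 + (4*(-2)²)*(-73) = -3 + (4*4)*(-73) = -3 + 16*(-73) = -3 - 1168 = -1171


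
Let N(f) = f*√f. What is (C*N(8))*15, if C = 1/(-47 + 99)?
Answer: 60*√2/13 ≈ 6.5271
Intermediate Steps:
N(f) = f^(3/2)
C = 1/52 ≈ 0.019231
(C*N(8))*15 = (8^(3/2)/52)*15 = ((16*√2)/52)*15 = (4*√2/13)*15 = 60*√2/13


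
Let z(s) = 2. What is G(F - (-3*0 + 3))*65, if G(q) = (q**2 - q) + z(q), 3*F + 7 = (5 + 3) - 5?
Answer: 14690/9 ≈ 1632.2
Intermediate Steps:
F = -4/3 (F = -7/3 + ((5 + 3) - 5)/3 = -7/3 + (8 - 5)/3 = -7/3 + (1/3)*3 = -7/3 + 1 = -4/3 ≈ -1.3333)
G(q) = 2 + q**2 - q (G(q) = (q**2 - q) + 2 = 2 + q**2 - q)
G(F - (-3*0 + 3))*65 = (2 + (-4/3 - (-3*0 + 3))**2 - (-4/3 - (-3*0 + 3)))*65 = (2 + (-4/3 - (0 + 3))**2 - (-4/3 - (0 + 3)))*65 = (2 + (-4/3 - 1*3)**2 - (-4/3 - 1*3))*65 = (2 + (-4/3 - 3)**2 - (-4/3 - 3))*65 = (2 + (-13/3)**2 - 1*(-13/3))*65 = (2 + 169/9 + 13/3)*65 = (226/9)*65 = 14690/9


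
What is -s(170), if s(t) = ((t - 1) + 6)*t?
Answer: -29750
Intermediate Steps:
s(t) = t*(5 + t) (s(t) = ((-1 + t) + 6)*t = (5 + t)*t = t*(5 + t))
-s(170) = -170*(5 + 170) = -170*175 = -1*29750 = -29750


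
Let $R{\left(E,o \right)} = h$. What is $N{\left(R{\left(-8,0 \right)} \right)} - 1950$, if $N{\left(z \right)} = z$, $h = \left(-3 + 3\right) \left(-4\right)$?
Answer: $-1950$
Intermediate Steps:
$h = 0$ ($h = 0 \left(-4\right) = 0$)
$R{\left(E,o \right)} = 0$
$N{\left(R{\left(-8,0 \right)} \right)} - 1950 = 0 - 1950 = -1950$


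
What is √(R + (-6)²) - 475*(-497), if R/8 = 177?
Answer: 236075 + 22*√3 ≈ 2.3611e+5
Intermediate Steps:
R = 1416 (R = 8*177 = 1416)
√(R + (-6)²) - 475*(-497) = √(1416 + (-6)²) - 475*(-497) = √(1416 + 36) + 236075 = √1452 + 236075 = 22*√3 + 236075 = 236075 + 22*√3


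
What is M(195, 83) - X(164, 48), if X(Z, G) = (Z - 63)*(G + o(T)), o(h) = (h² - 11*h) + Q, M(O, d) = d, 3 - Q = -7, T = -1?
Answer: -6987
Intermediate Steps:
Q = 10 (Q = 3 - 1*(-7) = 3 + 7 = 10)
o(h) = 10 + h² - 11*h (o(h) = (h² - 11*h) + 10 = 10 + h² - 11*h)
X(Z, G) = (-63 + Z)*(22 + G) (X(Z, G) = (Z - 63)*(G + (10 + (-1)² - 11*(-1))) = (-63 + Z)*(G + (10 + 1 + 11)) = (-63 + Z)*(G + 22) = (-63 + Z)*(22 + G))
M(195, 83) - X(164, 48) = 83 - (-1386 - 63*48 + 22*164 + 48*164) = 83 - (-1386 - 3024 + 3608 + 7872) = 83 - 1*7070 = 83 - 7070 = -6987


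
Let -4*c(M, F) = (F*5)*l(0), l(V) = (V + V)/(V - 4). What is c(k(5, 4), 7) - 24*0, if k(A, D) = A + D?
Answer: 0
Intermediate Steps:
l(V) = 2*V/(-4 + V) (l(V) = (2*V)/(-4 + V) = 2*V/(-4 + V))
c(M, F) = 0 (c(M, F) = -F*5*2*0/(-4 + 0)/4 = -5*F*2*0/(-4)/4 = -5*F*2*0*(-¼)/4 = -5*F*0/4 = -¼*0 = 0)
c(k(5, 4), 7) - 24*0 = 0 - 24*0 = 0 - 1*0 = 0 + 0 = 0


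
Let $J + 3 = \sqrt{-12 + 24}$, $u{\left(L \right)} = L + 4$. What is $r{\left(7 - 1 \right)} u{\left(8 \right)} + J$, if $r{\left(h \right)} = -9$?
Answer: $-111 + 2 \sqrt{3} \approx -107.54$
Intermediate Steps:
$u{\left(L \right)} = 4 + L$
$J = -3 + 2 \sqrt{3}$ ($J = -3 + \sqrt{-12 + 24} = -3 + \sqrt{12} = -3 + 2 \sqrt{3} \approx 0.4641$)
$r{\left(7 - 1 \right)} u{\left(8 \right)} + J = - 9 \left(4 + 8\right) - \left(3 - 2 \sqrt{3}\right) = \left(-9\right) 12 - \left(3 - 2 \sqrt{3}\right) = -108 - \left(3 - 2 \sqrt{3}\right) = -111 + 2 \sqrt{3}$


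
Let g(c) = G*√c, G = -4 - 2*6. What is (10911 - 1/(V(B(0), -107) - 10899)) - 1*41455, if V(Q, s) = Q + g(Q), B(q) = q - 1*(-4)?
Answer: -333754287/10927 ≈ -30544.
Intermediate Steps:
B(q) = 4 + q (B(q) = q + 4 = 4 + q)
G = -16 (G = -4 - 12 = -16)
g(c) = -16*√c
V(Q, s) = Q - 16*√Q
(10911 - 1/(V(B(0), -107) - 10899)) - 1*41455 = (10911 - 1/(((4 + 0) - 16*√(4 + 0)) - 10899)) - 1*41455 = (10911 - 1/((4 - 16*√4) - 10899)) - 41455 = (10911 - 1/((4 - 16*2) - 10899)) - 41455 = (10911 - 1/((4 - 32) - 10899)) - 41455 = (10911 - 1/(-28 - 10899)) - 41455 = (10911 - 1/(-10927)) - 41455 = (10911 - 1*(-1/10927)) - 41455 = (10911 + 1/10927) - 41455 = 119224498/10927 - 41455 = -333754287/10927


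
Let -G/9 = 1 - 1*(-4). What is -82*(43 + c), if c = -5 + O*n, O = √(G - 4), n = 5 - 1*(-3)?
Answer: -3116 - 4592*I ≈ -3116.0 - 4592.0*I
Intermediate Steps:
G = -45 (G = -9*(1 - 1*(-4)) = -9*(1 + 4) = -9*5 = -45)
n = 8 (n = 5 + 3 = 8)
O = 7*I (O = √(-45 - 4) = √(-49) = 7*I ≈ 7.0*I)
c = -5 + 56*I (c = -5 + (7*I)*8 = -5 + 56*I ≈ -5.0 + 56.0*I)
-82*(43 + c) = -82*(43 + (-5 + 56*I)) = -82*(38 + 56*I) = -3116 - 4592*I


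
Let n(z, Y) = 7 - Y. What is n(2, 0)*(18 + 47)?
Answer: 455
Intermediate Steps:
n(2, 0)*(18 + 47) = (7 - 1*0)*(18 + 47) = (7 + 0)*65 = 7*65 = 455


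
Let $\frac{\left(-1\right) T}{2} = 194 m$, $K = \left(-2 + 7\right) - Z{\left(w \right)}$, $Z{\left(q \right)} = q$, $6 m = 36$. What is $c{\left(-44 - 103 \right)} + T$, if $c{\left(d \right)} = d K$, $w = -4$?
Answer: $-3651$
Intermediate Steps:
$m = 6$ ($m = \frac{1}{6} \cdot 36 = 6$)
$K = 9$ ($K = \left(-2 + 7\right) - -4 = 5 + 4 = 9$)
$T = -2328$ ($T = - 2 \cdot 194 \cdot 6 = \left(-2\right) 1164 = -2328$)
$c{\left(d \right)} = 9 d$ ($c{\left(d \right)} = d 9 = 9 d$)
$c{\left(-44 - 103 \right)} + T = 9 \left(-44 - 103\right) - 2328 = 9 \left(-147\right) - 2328 = -1323 - 2328 = -3651$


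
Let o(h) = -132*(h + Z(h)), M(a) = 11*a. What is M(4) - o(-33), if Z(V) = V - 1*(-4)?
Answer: -8140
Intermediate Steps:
Z(V) = 4 + V (Z(V) = V + 4 = 4 + V)
o(h) = -528 - 264*h (o(h) = -132*(h + (4 + h)) = -132*(4 + 2*h) = -528 - 264*h)
M(4) - o(-33) = 11*4 - (-528 - 264*(-33)) = 44 - (-528 + 8712) = 44 - 1*8184 = 44 - 8184 = -8140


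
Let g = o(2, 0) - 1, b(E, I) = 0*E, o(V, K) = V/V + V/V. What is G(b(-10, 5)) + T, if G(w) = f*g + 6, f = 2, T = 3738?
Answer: 3746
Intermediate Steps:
o(V, K) = 2 (o(V, K) = 1 + 1 = 2)
b(E, I) = 0
g = 1 (g = 2 - 1 = 1)
G(w) = 8 (G(w) = 2*1 + 6 = 2 + 6 = 8)
G(b(-10, 5)) + T = 8 + 3738 = 3746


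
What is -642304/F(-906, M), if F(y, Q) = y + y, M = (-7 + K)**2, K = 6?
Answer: 160576/453 ≈ 354.47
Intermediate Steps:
M = 1 (M = (-7 + 6)**2 = (-1)**2 = 1)
F(y, Q) = 2*y
-642304/F(-906, M) = -642304/(2*(-906)) = -642304/(-1812) = -642304*(-1/1812) = 160576/453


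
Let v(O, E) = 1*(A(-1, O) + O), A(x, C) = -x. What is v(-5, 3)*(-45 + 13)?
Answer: 128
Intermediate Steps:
v(O, E) = 1 + O (v(O, E) = 1*(-1*(-1) + O) = 1*(1 + O) = 1 + O)
v(-5, 3)*(-45 + 13) = (1 - 5)*(-45 + 13) = -4*(-32) = 128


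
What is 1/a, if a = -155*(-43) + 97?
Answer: 1/6762 ≈ 0.00014789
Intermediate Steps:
a = 6762 (a = 6665 + 97 = 6762)
1/a = 1/6762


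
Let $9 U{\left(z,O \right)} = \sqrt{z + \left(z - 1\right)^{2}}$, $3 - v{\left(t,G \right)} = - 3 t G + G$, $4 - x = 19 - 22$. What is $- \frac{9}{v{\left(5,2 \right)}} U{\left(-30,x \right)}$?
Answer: $- \frac{7 \sqrt{19}}{31} \approx -0.98427$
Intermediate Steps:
$x = 7$ ($x = 4 - \left(19 - 22\right) = 4 - -3 = 4 + 3 = 7$)
$v{\left(t,G \right)} = 3 - G + 3 G t$ ($v{\left(t,G \right)} = 3 - \left(- 3 t G + G\right) = 3 - \left(- 3 G t + G\right) = 3 - \left(G - 3 G t\right) = 3 + \left(- G + 3 G t\right) = 3 - G + 3 G t$)
$U{\left(z,O \right)} = \frac{\sqrt{z + \left(-1 + z\right)^{2}}}{9}$ ($U{\left(z,O \right)} = \frac{\sqrt{z + \left(z - 1\right)^{2}}}{9} = \frac{\sqrt{z + \left(-1 + z\right)^{2}}}{9}$)
$- \frac{9}{v{\left(5,2 \right)}} U{\left(-30,x \right)} = - \frac{9}{3 - 2 + 3 \cdot 2 \cdot 5} \frac{\sqrt{-30 + \left(-1 - 30\right)^{2}}}{9} = - \frac{9}{3 - 2 + 30} \frac{\sqrt{-30 + \left(-31\right)^{2}}}{9} = - \frac{9}{31} \frac{\sqrt{-30 + 961}}{9} = \left(-9\right) \frac{1}{31} \frac{\sqrt{931}}{9} = - \frac{9 \frac{7 \sqrt{19}}{9}}{31} = - \frac{7 \sqrt{19}}{31}$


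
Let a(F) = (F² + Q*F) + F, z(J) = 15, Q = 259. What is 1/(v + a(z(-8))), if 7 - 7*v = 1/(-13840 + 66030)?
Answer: 365330/1507351579 ≈ 0.00024237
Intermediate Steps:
v = 365329/365330 (v = 1 - 1/(7*(-13840 + 66030)) = 1 - ⅐/52190 = 1 - ⅐*1/52190 = 1 - 1/365330 = 365329/365330 ≈ 1.0000)
a(F) = F² + 260*F (a(F) = (F² + 259*F) + F = F² + 260*F)
1/(v + a(z(-8))) = 1/(365329/365330 + 15*(260 + 15)) = 1/(365329/365330 + 15*275) = 1/(365329/365330 + 4125) = 1/(1507351579/365330) = 365330/1507351579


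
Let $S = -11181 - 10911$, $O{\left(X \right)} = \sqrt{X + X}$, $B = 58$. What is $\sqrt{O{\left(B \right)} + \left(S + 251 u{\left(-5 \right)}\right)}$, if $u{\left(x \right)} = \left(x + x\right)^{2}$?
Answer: $\sqrt{3008 + 2 \sqrt{29}} \approx 54.943$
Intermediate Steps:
$u{\left(x \right)} = 4 x^{2}$ ($u{\left(x \right)} = \left(2 x\right)^{2} = 4 x^{2}$)
$O{\left(X \right)} = \sqrt{2} \sqrt{X}$ ($O{\left(X \right)} = \sqrt{2 X} = \sqrt{2} \sqrt{X}$)
$S = -22092$ ($S = -11181 - 10911 = -22092$)
$\sqrt{O{\left(B \right)} + \left(S + 251 u{\left(-5 \right)}\right)} = \sqrt{\sqrt{2} \sqrt{58} - \left(22092 - 251 \cdot 4 \left(-5\right)^{2}\right)} = \sqrt{2 \sqrt{29} - \left(22092 - 251 \cdot 4 \cdot 25\right)} = \sqrt{2 \sqrt{29} + \left(-22092 + 251 \cdot 100\right)} = \sqrt{2 \sqrt{29} + \left(-22092 + 25100\right)} = \sqrt{2 \sqrt{29} + 3008} = \sqrt{3008 + 2 \sqrt{29}}$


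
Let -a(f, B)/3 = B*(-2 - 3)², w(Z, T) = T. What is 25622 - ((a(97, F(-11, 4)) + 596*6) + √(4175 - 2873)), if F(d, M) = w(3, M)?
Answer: 22346 - √1302 ≈ 22310.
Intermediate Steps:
F(d, M) = M
a(f, B) = -75*B (a(f, B) = -3*B*(-2 - 3)² = -3*B*(-5)² = -3*B*25 = -75*B)
25622 - ((a(97, F(-11, 4)) + 596*6) + √(4175 - 2873)) = 25622 - ((-75*4 + 596*6) + √(4175 - 2873)) = 25622 - ((-300 + 3576) + √1302) = 25622 - (3276 + √1302) = 25622 + (-3276 - √1302) = 22346 - √1302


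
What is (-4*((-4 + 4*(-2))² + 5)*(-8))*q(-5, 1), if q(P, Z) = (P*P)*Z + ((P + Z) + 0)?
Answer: 100128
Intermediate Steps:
q(P, Z) = P + Z + Z*P² (q(P, Z) = P²*Z + (P + Z) = Z*P² + (P + Z) = P + Z + Z*P²)
(-4*((-4 + 4*(-2))² + 5)*(-8))*q(-5, 1) = (-4*((-4 + 4*(-2))² + 5)*(-8))*(-5 + 1 + 1*(-5)²) = (-4*((-4 - 8)² + 5)*(-8))*(-5 + 1 + 1*25) = (-4*((-12)² + 5)*(-8))*(-5 + 1 + 25) = (-4*(144 + 5)*(-8))*21 = (-4*149*(-8))*21 = -596*(-8)*21 = 4768*21 = 100128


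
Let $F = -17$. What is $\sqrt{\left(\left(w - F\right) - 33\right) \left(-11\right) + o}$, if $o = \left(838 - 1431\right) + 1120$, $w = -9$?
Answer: $\sqrt{802} \approx 28.32$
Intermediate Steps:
$o = 527$ ($o = -593 + 1120 = 527$)
$\sqrt{\left(\left(w - F\right) - 33\right) \left(-11\right) + o} = \sqrt{\left(\left(-9 - -17\right) - 33\right) \left(-11\right) + 527} = \sqrt{\left(\left(-9 + 17\right) - 33\right) \left(-11\right) + 527} = \sqrt{\left(8 - 33\right) \left(-11\right) + 527} = \sqrt{\left(-25\right) \left(-11\right) + 527} = \sqrt{275 + 527} = \sqrt{802}$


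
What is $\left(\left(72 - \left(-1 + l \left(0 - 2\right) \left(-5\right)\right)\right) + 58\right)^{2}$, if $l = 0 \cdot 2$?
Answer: $17161$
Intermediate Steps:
$l = 0$
$\left(\left(72 - \left(-1 + l \left(0 - 2\right) \left(-5\right)\right)\right) + 58\right)^{2} = \left(\left(72 - \left(-1 + 0 \left(0 - 2\right) \left(-5\right)\right)\right) + 58\right)^{2} = \left(\left(72 - \left(-1 + 0 \left(\left(-2\right) \left(-5\right)\right)\right)\right) + 58\right)^{2} = \left(\left(72 - \left(-1 + 0 \cdot 10\right)\right) + 58\right)^{2} = \left(\left(72 - \left(-1 + 0\right)\right) + 58\right)^{2} = \left(\left(72 - -1\right) + 58\right)^{2} = \left(\left(72 + 1\right) + 58\right)^{2} = \left(73 + 58\right)^{2} = 131^{2} = 17161$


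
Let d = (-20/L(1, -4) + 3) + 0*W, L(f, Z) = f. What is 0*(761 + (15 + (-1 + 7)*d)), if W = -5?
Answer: 0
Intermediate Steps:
d = -17 (d = (-20/1 + 3) + 0*(-5) = (-20 + 3) + 0 = -17 + 0 = -17)
0*(761 + (15 + (-1 + 7)*d)) = 0*(761 + (15 + (-1 + 7)*(-17))) = 0*(761 + (15 + 6*(-17))) = 0*(761 + (15 - 102)) = 0*(761 - 87) = 0*674 = 0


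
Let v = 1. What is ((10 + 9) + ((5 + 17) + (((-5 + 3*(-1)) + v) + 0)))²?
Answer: 1156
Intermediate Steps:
((10 + 9) + ((5 + 17) + (((-5 + 3*(-1)) + v) + 0)))² = ((10 + 9) + ((5 + 17) + (((-5 + 3*(-1)) + 1) + 0)))² = (19 + (22 + (((-5 - 3) + 1) + 0)))² = (19 + (22 + ((-8 + 1) + 0)))² = (19 + (22 + (-7 + 0)))² = (19 + (22 - 7))² = (19 + 15)² = 34² = 1156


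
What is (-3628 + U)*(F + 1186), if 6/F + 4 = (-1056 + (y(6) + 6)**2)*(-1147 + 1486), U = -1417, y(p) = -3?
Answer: -2123719367420/354937 ≈ -5.9834e+6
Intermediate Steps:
F = -6/354937 (F = 6/(-4 + (-1056 + (-3 + 6)**2)*(-1147 + 1486)) = 6/(-4 + (-1056 + 3**2)*339) = 6/(-4 + (-1056 + 9)*339) = 6/(-4 - 1047*339) = 6/(-4 - 354933) = 6/(-354937) = 6*(-1/354937) = -6/354937 ≈ -1.6904e-5)
(-3628 + U)*(F + 1186) = (-3628 - 1417)*(-6/354937 + 1186) = -5045*420955276/354937 = -2123719367420/354937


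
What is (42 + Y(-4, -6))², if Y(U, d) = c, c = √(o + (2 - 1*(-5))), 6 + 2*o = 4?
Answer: (42 + √6)² ≈ 1975.8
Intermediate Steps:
o = -1 (o = -3 + (½)*4 = -3 + 2 = -1)
c = √6 (c = √(-1 + (2 - 1*(-5))) = √(-1 + (2 + 5)) = √(-1 + 7) = √6 ≈ 2.4495)
Y(U, d) = √6
(42 + Y(-4, -6))² = (42 + √6)²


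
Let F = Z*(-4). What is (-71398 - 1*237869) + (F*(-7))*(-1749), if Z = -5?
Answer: -64407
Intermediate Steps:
F = 20 (F = -5*(-4) = 20)
(-71398 - 1*237869) + (F*(-7))*(-1749) = (-71398 - 1*237869) + (20*(-7))*(-1749) = (-71398 - 237869) - 140*(-1749) = -309267 + 244860 = -64407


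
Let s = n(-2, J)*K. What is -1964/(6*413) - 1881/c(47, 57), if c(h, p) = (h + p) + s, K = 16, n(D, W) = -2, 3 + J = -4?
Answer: -266807/9912 ≈ -26.918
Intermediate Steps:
J = -7 (J = -3 - 4 = -7)
s = -32 (s = -2*16 = -32)
c(h, p) = -32 + h + p (c(h, p) = (h + p) - 32 = -32 + h + p)
-1964/(6*413) - 1881/c(47, 57) = -1964/(6*413) - 1881/(-32 + 47 + 57) = -1964/2478 - 1881/72 = -1964*1/2478 - 1881*1/72 = -982/1239 - 209/8 = -266807/9912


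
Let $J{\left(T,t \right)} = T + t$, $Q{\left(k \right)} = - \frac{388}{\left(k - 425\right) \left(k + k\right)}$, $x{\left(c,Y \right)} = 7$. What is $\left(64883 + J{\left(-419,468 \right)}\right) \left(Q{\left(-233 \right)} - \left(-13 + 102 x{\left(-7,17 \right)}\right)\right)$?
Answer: $- \frac{498461202504}{10951} \approx -4.5517 \cdot 10^{7}$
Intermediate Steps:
$Q{\left(k \right)} = - \frac{194}{k \left(-425 + k\right)}$ ($Q{\left(k \right)} = - \frac{388}{\left(-425 + k\right) 2 k} = - \frac{388}{2 k \left(-425 + k\right)} = - 388 \frac{1}{2 k \left(-425 + k\right)} = - \frac{194}{k \left(-425 + k\right)}$)
$\left(64883 + J{\left(-419,468 \right)}\right) \left(Q{\left(-233 \right)} - \left(-13 + 102 x{\left(-7,17 \right)}\right)\right) = \left(64883 + \left(-419 + 468\right)\right) \left(- \frac{194}{\left(-233\right) \left(-425 - 233\right)} + \left(13 - 714\right)\right) = \left(64883 + 49\right) \left(\left(-194\right) \left(- \frac{1}{233}\right) \frac{1}{-658} + \left(13 - 714\right)\right) = 64932 \left(\left(-194\right) \left(- \frac{1}{233}\right) \left(- \frac{1}{658}\right) - 701\right) = 64932 \left(- \frac{97}{76657} - 701\right) = 64932 \left(- \frac{53736654}{76657}\right) = - \frac{498461202504}{10951}$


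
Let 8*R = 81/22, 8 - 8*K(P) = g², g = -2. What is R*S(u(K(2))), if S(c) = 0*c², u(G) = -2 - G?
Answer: 0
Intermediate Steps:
K(P) = ½ (K(P) = 1 - ⅛*(-2)² = 1 - ⅛*4 = 1 - ½ = ½)
R = 81/176 (R = (81/22)/8 = (81*(1/22))/8 = (⅛)*(81/22) = 81/176 ≈ 0.46023)
S(c) = 0
R*S(u(K(2))) = (81/176)*0 = 0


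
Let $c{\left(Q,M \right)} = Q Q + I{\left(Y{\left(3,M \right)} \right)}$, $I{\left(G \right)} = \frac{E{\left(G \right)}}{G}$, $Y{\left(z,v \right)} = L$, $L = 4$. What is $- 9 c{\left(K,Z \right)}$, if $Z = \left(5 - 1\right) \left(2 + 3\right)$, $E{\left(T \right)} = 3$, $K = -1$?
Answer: $- \frac{63}{4} \approx -15.75$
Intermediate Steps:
$Z = 20$ ($Z = 4 \cdot 5 = 20$)
$Y{\left(z,v \right)} = 4$
$I{\left(G \right)} = \frac{3}{G}$
$c{\left(Q,M \right)} = \frac{3}{4} + Q^{2}$ ($c{\left(Q,M \right)} = Q Q + \frac{3}{4} = Q^{2} + 3 \cdot \frac{1}{4} = Q^{2} + \frac{3}{4} = \frac{3}{4} + Q^{2}$)
$- 9 c{\left(K,Z \right)} = - 9 \left(\frac{3}{4} + \left(-1\right)^{2}\right) = - 9 \left(\frac{3}{4} + 1\right) = \left(-9\right) \frac{7}{4} = - \frac{63}{4}$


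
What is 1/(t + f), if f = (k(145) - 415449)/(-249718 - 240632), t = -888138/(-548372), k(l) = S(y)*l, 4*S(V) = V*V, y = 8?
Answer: 33611776275/82755855536 ≈ 0.40616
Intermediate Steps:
S(V) = V**2/4 (S(V) = (V*V)/4 = V**2/4)
k(l) = 16*l (k(l) = ((1/4)*8**2)*l = ((1/4)*64)*l = 16*l)
t = 444069/274186 (t = -888138*(-1/548372) = 444069/274186 ≈ 1.6196)
f = 413129/490350 (f = (16*145 - 415449)/(-249718 - 240632) = (2320 - 415449)/(-490350) = -413129*(-1/490350) = 413129/490350 ≈ 0.84252)
1/(t + f) = 1/(444069/274186 + 413129/490350) = 1/(82755855536/33611776275) = 33611776275/82755855536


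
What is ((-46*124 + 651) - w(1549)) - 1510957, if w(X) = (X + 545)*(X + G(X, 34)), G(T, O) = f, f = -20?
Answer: -4717736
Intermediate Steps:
G(T, O) = -20
w(X) = (-20 + X)*(545 + X) (w(X) = (X + 545)*(X - 20) = (545 + X)*(-20 + X) = (-20 + X)*(545 + X))
((-46*124 + 651) - w(1549)) - 1510957 = ((-46*124 + 651) - (-10900 + 1549² + 525*1549)) - 1510957 = ((-5704 + 651) - (-10900 + 2399401 + 813225)) - 1510957 = (-5053 - 1*3201726) - 1510957 = (-5053 - 3201726) - 1510957 = -3206779 - 1510957 = -4717736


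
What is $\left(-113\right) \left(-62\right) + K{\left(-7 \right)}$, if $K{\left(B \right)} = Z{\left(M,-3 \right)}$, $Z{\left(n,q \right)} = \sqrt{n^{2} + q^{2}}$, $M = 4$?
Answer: $7011$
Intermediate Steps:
$K{\left(B \right)} = 5$ ($K{\left(B \right)} = \sqrt{4^{2} + \left(-3\right)^{2}} = \sqrt{16 + 9} = \sqrt{25} = 5$)
$\left(-113\right) \left(-62\right) + K{\left(-7 \right)} = \left(-113\right) \left(-62\right) + 5 = 7006 + 5 = 7011$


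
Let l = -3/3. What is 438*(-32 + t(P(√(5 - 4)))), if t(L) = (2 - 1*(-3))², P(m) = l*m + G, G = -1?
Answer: -3066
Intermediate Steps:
l = -1 (l = -3*⅓ = -1)
P(m) = -1 - m (P(m) = -m - 1 = -1 - m)
t(L) = 25 (t(L) = (2 + 3)² = 5² = 25)
438*(-32 + t(P(√(5 - 4)))) = 438*(-32 + 25) = 438*(-7) = -3066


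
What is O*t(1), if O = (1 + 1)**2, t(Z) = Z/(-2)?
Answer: -2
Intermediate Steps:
t(Z) = -Z/2 (t(Z) = Z*(-1/2) = -Z/2)
O = 4 (O = 2**2 = 4)
O*t(1) = 4*(-1/2*1) = 4*(-1/2) = -2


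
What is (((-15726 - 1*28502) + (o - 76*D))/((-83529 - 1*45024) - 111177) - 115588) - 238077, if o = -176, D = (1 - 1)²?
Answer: -42392033023/119865 ≈ -3.5367e+5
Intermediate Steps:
D = 0 (D = 0² = 0)
(((-15726 - 1*28502) + (o - 76*D))/((-83529 - 1*45024) - 111177) - 115588) - 238077 = (((-15726 - 1*28502) + (-176 - 76*0))/((-83529 - 1*45024) - 111177) - 115588) - 238077 = (((-15726 - 28502) + (-176 + 0))/((-83529 - 45024) - 111177) - 115588) - 238077 = ((-44228 - 176)/(-128553 - 111177) - 115588) - 238077 = (-44404/(-239730) - 115588) - 238077 = (-44404*(-1/239730) - 115588) - 238077 = (22202/119865 - 115588) - 238077 = -13854933418/119865 - 238077 = -42392033023/119865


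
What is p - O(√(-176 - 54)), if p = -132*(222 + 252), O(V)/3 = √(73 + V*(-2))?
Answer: -62568 - 3*√(73 - 2*I*√230) ≈ -62594.0 + 5.218*I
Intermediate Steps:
O(V) = 3*√(73 - 2*V) (O(V) = 3*√(73 + V*(-2)) = 3*√(73 - 2*V))
p = -62568 (p = -132*474 = -62568)
p - O(√(-176 - 54)) = -62568 - 3*√(73 - 2*√(-176 - 54)) = -62568 - 3*√(73 - 2*I*√230)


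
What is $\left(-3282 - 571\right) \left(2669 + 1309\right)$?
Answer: $-15327234$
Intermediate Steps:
$\left(-3282 - 571\right) \left(2669 + 1309\right) = \left(-3853\right) 3978 = -15327234$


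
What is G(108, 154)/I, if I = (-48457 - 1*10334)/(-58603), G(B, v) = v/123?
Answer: 9024862/7231293 ≈ 1.2480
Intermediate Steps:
G(B, v) = v/123 (G(B, v) = v*(1/123) = v/123)
I = 58791/58603 (I = (-48457 - 10334)*(-1/58603) = -58791*(-1/58603) = 58791/58603 ≈ 1.0032)
G(108, 154)/I = ((1/123)*154)/(58791/58603) = (154/123)*(58603/58791) = 9024862/7231293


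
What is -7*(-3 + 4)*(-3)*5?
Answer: 105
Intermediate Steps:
-7*(-3 + 4)*(-3)*5 = -7*(-3)*5 = 21*5 = 105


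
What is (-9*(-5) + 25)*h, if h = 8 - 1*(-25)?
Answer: 2310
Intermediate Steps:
h = 33 (h = 8 + 25 = 33)
(-9*(-5) + 25)*h = (-9*(-5) + 25)*33 = (45 + 25)*33 = 70*33 = 2310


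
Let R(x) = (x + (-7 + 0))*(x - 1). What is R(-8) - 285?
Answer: -150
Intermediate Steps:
R(x) = (-1 + x)*(-7 + x) (R(x) = (x - 7)*(-1 + x) = (-7 + x)*(-1 + x) = (-1 + x)*(-7 + x))
R(-8) - 285 = (7 + (-8)**2 - 8*(-8)) - 285 = (7 + 64 + 64) - 285 = 135 - 285 = -150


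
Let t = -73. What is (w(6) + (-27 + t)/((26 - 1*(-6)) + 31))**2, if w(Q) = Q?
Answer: 77284/3969 ≈ 19.472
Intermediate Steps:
(w(6) + (-27 + t)/((26 - 1*(-6)) + 31))**2 = (6 + (-27 - 73)/((26 - 1*(-6)) + 31))**2 = (6 - 100/((26 + 6) + 31))**2 = (6 - 100/(32 + 31))**2 = (6 - 100/63)**2 = (278/63)**2 = 77284/3969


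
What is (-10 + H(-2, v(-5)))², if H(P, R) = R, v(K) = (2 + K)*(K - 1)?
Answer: 64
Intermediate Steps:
v(K) = (-1 + K)*(2 + K) (v(K) = (2 + K)*(-1 + K) = (-1 + K)*(2 + K))
(-10 + H(-2, v(-5)))² = (-10 + (-2 - 5 + (-5)²))² = (-10 + (-2 - 5 + 25))² = (-10 + 18)² = 8² = 64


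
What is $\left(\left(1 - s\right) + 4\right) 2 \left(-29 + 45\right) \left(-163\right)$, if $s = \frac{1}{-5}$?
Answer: $- \frac{135616}{5} \approx -27123.0$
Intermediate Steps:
$s = - \frac{1}{5} \approx -0.2$
$\left(\left(1 - s\right) + 4\right) 2 \left(-29 + 45\right) \left(-163\right) = \left(\left(1 - - \frac{1}{5}\right) + 4\right) 2 \left(-29 + 45\right) \left(-163\right) = \left(\left(1 + \frac{1}{5}\right) + 4\right) 2 \cdot 16 \left(-163\right) = \left(\frac{6}{5} + 4\right) 2 \cdot 16 \left(-163\right) = \frac{26}{5} \cdot 2 \cdot 16 \left(-163\right) = \frac{52}{5} \cdot 16 \left(-163\right) = \frac{832}{5} \left(-163\right) = - \frac{135616}{5}$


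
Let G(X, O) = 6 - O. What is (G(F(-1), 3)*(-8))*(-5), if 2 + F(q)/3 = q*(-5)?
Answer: 120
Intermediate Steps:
F(q) = -6 - 15*q (F(q) = -6 + 3*(q*(-5)) = -6 + 3*(-5*q) = -6 - 15*q)
(G(F(-1), 3)*(-8))*(-5) = ((6 - 1*3)*(-8))*(-5) = ((6 - 3)*(-8))*(-5) = (3*(-8))*(-5) = -24*(-5) = 120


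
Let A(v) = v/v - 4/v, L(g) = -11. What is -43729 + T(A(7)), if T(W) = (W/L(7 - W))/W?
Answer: -481020/11 ≈ -43729.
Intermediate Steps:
A(v) = 1 - 4/v
T(W) = -1/11 (T(W) = (W/(-11))/W = (W*(-1/11))/W = (-W/11)/W = -1/11)
-43729 + T(A(7)) = -43729 - 1/11 = -481020/11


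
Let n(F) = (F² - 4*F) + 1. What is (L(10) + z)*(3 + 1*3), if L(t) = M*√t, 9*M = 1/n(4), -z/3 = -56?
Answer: 1008 + 2*√10/3 ≈ 1010.1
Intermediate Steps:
z = 168 (z = -3*(-56) = 168)
n(F) = 1 + F² - 4*F
M = ⅑ (M = 1/(9*(1 + 4² - 4*4)) = 1/(9*(1 + 16 - 16)) = (⅑)/1 = (⅑)*1 = ⅑ ≈ 0.11111)
L(t) = √t/9
(L(10) + z)*(3 + 1*3) = (√10/9 + 168)*(3 + 1*3) = (168 + √10/9)*(3 + 3) = (168 + √10/9)*6 = 1008 + 2*√10/3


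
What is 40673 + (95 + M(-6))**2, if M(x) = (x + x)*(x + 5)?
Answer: 52122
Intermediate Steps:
M(x) = 2*x*(5 + x) (M(x) = (2*x)*(5 + x) = 2*x*(5 + x))
40673 + (95 + M(-6))**2 = 40673 + (95 + 2*(-6)*(5 - 6))**2 = 40673 + (95 + 2*(-6)*(-1))**2 = 40673 + (95 + 12)**2 = 40673 + 107**2 = 40673 + 11449 = 52122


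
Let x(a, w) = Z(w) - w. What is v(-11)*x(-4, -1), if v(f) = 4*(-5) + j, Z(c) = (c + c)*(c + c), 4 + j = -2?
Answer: -130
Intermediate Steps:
j = -6 (j = -4 - 2 = -6)
Z(c) = 4*c² (Z(c) = (2*c)*(2*c) = 4*c²)
x(a, w) = -w + 4*w² (x(a, w) = 4*w² - w = -w + 4*w²)
v(f) = -26 (v(f) = 4*(-5) - 6 = -20 - 6 = -26)
v(-11)*x(-4, -1) = -(-26)*(-1 + 4*(-1)) = -(-26)*(-1 - 4) = -(-26)*(-5) = -26*5 = -130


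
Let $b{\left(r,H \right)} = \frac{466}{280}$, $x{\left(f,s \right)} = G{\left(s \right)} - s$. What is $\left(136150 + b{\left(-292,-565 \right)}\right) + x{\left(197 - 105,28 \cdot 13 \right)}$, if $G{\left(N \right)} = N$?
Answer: $\frac{19061233}{140} \approx 1.3615 \cdot 10^{5}$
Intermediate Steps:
$x{\left(f,s \right)} = 0$ ($x{\left(f,s \right)} = s - s = 0$)
$b{\left(r,H \right)} = \frac{233}{140}$ ($b{\left(r,H \right)} = 466 \cdot \frac{1}{280} = \frac{233}{140}$)
$\left(136150 + b{\left(-292,-565 \right)}\right) + x{\left(197 - 105,28 \cdot 13 \right)} = \left(136150 + \frac{233}{140}\right) + 0 = \frac{19061233}{140} + 0 = \frac{19061233}{140}$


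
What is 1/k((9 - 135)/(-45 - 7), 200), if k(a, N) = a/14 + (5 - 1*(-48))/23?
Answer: 1196/2963 ≈ 0.40365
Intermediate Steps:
k(a, N) = 53/23 + a/14 (k(a, N) = a*(1/14) + (5 + 48)*(1/23) = a/14 + 53*(1/23) = a/14 + 53/23 = 53/23 + a/14)
1/k((9 - 135)/(-45 - 7), 200) = 1/(53/23 + ((9 - 135)/(-45 - 7))/14) = 1/(53/23 + (-126/(-52))/14) = 1/(53/23 + (-126*(-1/52))/14) = 1/(53/23 + (1/14)*(63/26)) = 1/(53/23 + 9/52) = 1/(2963/1196) = 1196/2963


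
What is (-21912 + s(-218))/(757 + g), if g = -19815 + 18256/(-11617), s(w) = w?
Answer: 128542105/110707521 ≈ 1.1611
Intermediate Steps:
g = -230209111/11617 (g = -19815 + 18256*(-1/11617) = -19815 - 18256/11617 = -230209111/11617 ≈ -19817.)
(-21912 + s(-218))/(757 + g) = (-21912 - 218)/(757 - 230209111/11617) = -22130/(-221415042/11617) = -22130*(-11617/221415042) = 128542105/110707521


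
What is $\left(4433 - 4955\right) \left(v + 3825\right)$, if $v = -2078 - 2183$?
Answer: $227592$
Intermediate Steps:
$v = -4261$
$\left(4433 - 4955\right) \left(v + 3825\right) = \left(4433 - 4955\right) \left(-4261 + 3825\right) = \left(-522\right) \left(-436\right) = 227592$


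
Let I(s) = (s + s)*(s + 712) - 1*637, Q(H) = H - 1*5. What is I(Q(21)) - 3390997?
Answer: -3368338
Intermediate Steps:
Q(H) = -5 + H (Q(H) = H - 5 = -5 + H)
I(s) = -637 + 2*s*(712 + s) (I(s) = (2*s)*(712 + s) - 637 = 2*s*(712 + s) - 637 = -637 + 2*s*(712 + s))
I(Q(21)) - 3390997 = (-637 + 2*(-5 + 21)**2 + 1424*(-5 + 21)) - 3390997 = (-637 + 2*16**2 + 1424*16) - 3390997 = (-637 + 2*256 + 22784) - 3390997 = (-637 + 512 + 22784) - 3390997 = 22659 - 3390997 = -3368338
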